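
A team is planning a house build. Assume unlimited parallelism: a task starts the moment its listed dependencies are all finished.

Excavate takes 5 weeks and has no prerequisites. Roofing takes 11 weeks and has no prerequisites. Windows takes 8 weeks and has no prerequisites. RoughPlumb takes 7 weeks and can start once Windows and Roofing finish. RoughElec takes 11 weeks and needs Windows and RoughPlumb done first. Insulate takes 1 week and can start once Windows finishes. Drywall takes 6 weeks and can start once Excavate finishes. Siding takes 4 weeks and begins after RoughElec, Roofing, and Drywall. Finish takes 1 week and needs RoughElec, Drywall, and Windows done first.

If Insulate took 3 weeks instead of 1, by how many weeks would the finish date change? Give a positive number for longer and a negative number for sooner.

As given, the longest chain is Roofing→RoughPlumb→RoughElec→Siding = 11+7+11+4 = 33, so the finish is 33 weeks.
Insulate has 24 weeks of float (longest path through it is 9).
That remains the longest chain; total 33 weeks.
Change in finish: 33 − 33 = +0 weeks.

0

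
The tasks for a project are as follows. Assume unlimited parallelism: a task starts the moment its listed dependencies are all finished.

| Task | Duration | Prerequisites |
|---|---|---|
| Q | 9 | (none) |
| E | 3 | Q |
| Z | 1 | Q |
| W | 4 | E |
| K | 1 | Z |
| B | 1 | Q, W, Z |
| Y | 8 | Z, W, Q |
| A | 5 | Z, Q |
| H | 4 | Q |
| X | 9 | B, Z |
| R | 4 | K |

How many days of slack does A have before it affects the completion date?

Q→E→W→B→X = 9+3+4+1+9 = 26 sets the makespan at 26 days.
The longest chain containing A totals 15 days.
Float = 26 − 15 = 11.

11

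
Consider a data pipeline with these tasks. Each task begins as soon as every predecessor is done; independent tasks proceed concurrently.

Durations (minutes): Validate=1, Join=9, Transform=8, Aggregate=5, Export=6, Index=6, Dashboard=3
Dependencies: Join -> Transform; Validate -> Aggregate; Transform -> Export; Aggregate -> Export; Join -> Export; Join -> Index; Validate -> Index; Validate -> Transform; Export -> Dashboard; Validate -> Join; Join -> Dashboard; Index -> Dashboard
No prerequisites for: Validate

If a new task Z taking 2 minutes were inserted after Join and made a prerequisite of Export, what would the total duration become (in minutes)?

27

Originally the data pipeline takes 27 minutes.
With Z inserted, Export now waits for max(Join, Aggregate, Transform, Z).
New critical path: Validate→Join→Transform→Export→Dashboard = 1+9+8+6+3 = 27 ⇒ 27 minutes.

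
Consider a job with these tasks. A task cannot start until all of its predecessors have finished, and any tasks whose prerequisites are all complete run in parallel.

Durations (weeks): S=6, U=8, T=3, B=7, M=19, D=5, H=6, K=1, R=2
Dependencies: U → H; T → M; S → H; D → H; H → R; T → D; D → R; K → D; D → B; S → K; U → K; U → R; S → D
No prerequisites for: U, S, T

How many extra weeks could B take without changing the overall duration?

Critical path: U→K→D→H→R = 8+1+5+6+2 = 22, so the finish is 22 weeks.
B finishes as early as 21 and must finish by 22.
Float = 22 − 21 = 1.

1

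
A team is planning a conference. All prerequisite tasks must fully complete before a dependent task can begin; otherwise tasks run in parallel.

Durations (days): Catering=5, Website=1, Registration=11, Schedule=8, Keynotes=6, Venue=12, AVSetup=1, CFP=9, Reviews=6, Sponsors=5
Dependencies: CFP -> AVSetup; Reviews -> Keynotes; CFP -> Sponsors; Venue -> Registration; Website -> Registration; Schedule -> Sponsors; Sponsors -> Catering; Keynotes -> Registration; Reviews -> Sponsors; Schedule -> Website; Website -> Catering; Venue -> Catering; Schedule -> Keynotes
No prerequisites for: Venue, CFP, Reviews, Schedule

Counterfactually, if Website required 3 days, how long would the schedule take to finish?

25

Critical path before the change: Schedule→Keynotes→Registration = 8+6+11 = 25 giving 25 days.
The longest path through Website is only 20 days, so Website has float 5.
That remains the longest chain; total 25 days.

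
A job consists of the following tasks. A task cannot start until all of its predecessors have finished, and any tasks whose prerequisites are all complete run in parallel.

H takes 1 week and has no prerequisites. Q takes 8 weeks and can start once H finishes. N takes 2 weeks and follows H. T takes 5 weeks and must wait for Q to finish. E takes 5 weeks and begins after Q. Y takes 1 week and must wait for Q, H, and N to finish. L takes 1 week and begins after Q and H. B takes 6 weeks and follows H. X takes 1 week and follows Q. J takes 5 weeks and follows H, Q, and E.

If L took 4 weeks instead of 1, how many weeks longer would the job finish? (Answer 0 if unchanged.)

0

As given, the longest chain is H→Q→E→J = 1+8+5+5 = 19, so the finish is 19 weeks.
The longest path through L is only 10 weeks, so L has float 9.
No other chain overtakes it, so the finish is 19 weeks.
Change in finish: 19 − 19 = +0 weeks.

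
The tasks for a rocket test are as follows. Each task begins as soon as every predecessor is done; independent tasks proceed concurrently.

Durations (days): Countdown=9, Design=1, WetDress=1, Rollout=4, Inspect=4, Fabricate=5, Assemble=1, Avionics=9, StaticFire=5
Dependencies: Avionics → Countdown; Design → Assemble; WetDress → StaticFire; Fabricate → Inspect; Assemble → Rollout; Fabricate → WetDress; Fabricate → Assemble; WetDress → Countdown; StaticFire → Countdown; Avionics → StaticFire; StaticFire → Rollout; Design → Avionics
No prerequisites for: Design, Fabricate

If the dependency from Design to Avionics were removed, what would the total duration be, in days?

With the dependency in place, Design→Avionics→StaticFire→Countdown = 1+9+5+9 = 24 sets the finish at 24 days.
Without Design→Avionics, Avionics's earliest start moves from 1 to 0.
New critical path: Avionics→StaticFire→Countdown = 9+5+9 = 23 ⇒ 23 days.

23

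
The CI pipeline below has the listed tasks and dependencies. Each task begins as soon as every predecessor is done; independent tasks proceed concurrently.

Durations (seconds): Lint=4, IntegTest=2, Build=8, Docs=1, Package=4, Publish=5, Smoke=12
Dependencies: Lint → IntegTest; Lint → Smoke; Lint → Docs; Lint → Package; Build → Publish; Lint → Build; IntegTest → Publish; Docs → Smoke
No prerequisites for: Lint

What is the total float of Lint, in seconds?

0

Critical path: Lint→Build→Publish = 4+8+5 = 17, so the finish is 17 seconds.
Longest path through Lint: 17 seconds (earliest finish 4, latest finish 4).
So Lint can slip 4 − 4 = 0 seconds.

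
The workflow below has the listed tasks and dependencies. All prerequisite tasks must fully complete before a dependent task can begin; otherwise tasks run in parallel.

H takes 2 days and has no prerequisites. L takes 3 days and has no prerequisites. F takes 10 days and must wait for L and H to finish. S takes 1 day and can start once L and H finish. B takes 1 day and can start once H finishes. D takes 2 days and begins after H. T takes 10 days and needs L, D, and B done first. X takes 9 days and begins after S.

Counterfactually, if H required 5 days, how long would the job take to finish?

17

Baseline: H→D→T = 2+2+10 = 14 → 14 days.
H lies on that path, so at 5 days the path becomes 17 days.
That remains the longest chain; total 17 days.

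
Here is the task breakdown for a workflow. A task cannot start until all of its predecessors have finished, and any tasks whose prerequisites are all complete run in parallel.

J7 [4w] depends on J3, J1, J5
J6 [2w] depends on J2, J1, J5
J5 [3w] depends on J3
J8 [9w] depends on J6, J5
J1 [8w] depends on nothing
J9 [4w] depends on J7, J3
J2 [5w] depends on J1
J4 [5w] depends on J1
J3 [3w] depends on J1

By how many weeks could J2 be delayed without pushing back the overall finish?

1

Critical path: J1→J3→J5→J6→J8 = 8+3+3+2+9 = 25, so the finish is 25 weeks.
Longest path through J2: 24 weeks (earliest finish 13, latest finish 14).
Slack of J2 = 9 − 8 = 1 week.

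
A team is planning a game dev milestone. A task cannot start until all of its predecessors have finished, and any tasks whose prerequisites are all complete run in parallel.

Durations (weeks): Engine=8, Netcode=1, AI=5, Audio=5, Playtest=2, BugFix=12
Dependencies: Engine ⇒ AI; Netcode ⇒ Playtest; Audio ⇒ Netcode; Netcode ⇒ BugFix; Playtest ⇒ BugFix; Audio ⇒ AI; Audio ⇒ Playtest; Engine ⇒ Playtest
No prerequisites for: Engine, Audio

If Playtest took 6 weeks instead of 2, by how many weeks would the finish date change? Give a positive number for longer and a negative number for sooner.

Actual critical path: Engine→Playtest→BugFix = 8+2+12 = 22 ⇒ 22 weeks.
Playtest lies on that path, so at 6 weeks the path becomes 26 weeks.
No other chain overtakes it, so the finish is 26 weeks.
Change in finish: 26 − 22 = +4 weeks.

4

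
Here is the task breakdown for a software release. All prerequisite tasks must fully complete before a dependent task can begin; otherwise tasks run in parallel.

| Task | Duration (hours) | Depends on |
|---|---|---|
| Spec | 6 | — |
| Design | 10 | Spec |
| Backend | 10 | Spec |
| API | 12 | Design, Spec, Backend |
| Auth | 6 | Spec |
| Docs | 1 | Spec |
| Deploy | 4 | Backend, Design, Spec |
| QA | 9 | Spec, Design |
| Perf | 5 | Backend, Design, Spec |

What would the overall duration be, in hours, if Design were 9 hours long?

28

As given, the longest chain is Spec→Design→API = 6+10+12 = 28, so the finish is 28 hours.
Since Design is critical, the -1 change carries straight to that chain (now 27 hours).
New critical path: Spec→Backend→API = 6+10+12 = 28 ⇒ 28 hours.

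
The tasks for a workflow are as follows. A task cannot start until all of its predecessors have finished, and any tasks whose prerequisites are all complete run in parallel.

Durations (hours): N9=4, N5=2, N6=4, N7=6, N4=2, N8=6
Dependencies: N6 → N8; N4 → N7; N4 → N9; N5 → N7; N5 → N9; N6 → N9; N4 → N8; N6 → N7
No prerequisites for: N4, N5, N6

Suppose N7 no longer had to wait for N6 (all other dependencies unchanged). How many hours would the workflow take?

Before: longest chain N6→N7 = 4+6 = 10, finish 10.
Without N6→N7, N7's earliest start moves from 4 to 2.
New critical path: N6→N8 = 4+6 = 10 ⇒ 10 hours.

10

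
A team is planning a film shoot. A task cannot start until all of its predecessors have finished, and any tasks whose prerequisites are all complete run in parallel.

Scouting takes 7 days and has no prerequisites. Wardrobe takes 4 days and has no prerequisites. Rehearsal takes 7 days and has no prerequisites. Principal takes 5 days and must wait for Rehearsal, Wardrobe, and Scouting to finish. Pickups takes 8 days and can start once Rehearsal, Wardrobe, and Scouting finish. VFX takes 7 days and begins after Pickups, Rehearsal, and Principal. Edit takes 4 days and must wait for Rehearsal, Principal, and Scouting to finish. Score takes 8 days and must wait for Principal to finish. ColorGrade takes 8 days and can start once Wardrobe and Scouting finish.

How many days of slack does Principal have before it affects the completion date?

2

The longest chain is Scouting→Pickups→VFX = 7+8+7 = 22; overall finish 22 days.
Longest path through Principal: 20 days (earliest finish 12, latest finish 14).
Slack of Principal = 9 − 7 = 2 days.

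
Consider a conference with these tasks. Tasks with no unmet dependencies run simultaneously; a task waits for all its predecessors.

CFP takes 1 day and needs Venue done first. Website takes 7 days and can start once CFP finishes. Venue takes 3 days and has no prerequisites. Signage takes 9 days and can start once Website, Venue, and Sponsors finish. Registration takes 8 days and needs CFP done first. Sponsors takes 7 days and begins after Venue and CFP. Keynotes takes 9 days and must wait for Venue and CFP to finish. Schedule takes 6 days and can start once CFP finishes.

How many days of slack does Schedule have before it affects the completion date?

Venue→CFP→Sponsors→Signage = 3+1+7+9 = 20 sets the makespan at 20 days.
Schedule finishes as early as 10 and must finish by 20.
So Schedule can slip 20 − 10 = 10 days.

10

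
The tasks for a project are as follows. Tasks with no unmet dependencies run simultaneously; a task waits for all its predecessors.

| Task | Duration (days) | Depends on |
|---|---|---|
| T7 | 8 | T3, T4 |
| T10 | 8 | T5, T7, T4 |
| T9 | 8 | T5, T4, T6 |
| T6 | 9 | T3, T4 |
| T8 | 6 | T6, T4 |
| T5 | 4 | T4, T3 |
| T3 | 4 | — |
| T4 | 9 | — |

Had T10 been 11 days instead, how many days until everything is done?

Actual critical path: T4→T6→T9 = 9+9+8 = 26 ⇒ 26 days.
T10 is off the critical path — its longest chain is 25 days, giving 1 of slack.
The binding chain switches to T4→T7→T10 = 9+8+11 = 28; finish 28 days.

28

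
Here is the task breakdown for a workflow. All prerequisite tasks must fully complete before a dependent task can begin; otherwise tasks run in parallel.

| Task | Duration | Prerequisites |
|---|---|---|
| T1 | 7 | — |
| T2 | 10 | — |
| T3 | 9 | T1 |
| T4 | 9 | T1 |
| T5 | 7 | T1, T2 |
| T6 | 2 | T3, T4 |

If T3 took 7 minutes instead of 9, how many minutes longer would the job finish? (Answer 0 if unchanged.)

0

Critical path before the change: T1→T3→T6 = 7+9+2 = 18 giving 18 minutes.
Since T3 is critical, the -2 change carries straight to that chain (now 16 minutes).
The binding chain switches to T1→T4→T6 = 7+9+2 = 18; finish 18 minutes.
Change in finish: 18 − 18 = +0 minutes.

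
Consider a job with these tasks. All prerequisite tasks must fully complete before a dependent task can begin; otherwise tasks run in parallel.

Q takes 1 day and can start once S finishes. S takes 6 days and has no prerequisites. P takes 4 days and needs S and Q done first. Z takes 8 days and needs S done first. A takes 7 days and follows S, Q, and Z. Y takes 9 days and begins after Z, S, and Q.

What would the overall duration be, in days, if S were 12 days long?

As given, the longest chain is S→Z→Y = 6+8+9 = 23, so the finish is 23 days.
Since S is critical, the +6 change carries straight to that chain (now 29 days).
The critical path is still S→Z→Y; finish is now 29 days.

29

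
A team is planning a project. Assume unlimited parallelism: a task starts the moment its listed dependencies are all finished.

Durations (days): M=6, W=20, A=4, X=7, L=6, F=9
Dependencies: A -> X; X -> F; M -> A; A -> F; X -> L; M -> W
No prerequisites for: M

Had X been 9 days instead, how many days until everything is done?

28

Actual critical path: M→A→X→F = 6+4+7+9 = 26 ⇒ 26 days.
Since X is critical, the +2 change carries straight to that chain (now 28 days).
The critical path is still M→A→X→F; finish is now 28 days.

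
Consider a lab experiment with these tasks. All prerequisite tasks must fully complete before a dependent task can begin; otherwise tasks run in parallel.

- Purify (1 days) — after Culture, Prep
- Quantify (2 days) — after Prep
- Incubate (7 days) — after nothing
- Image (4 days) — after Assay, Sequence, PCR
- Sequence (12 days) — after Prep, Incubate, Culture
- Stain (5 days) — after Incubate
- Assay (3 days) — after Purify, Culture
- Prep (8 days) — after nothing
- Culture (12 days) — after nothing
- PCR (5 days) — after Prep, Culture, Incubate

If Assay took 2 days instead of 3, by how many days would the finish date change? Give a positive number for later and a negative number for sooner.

Actual critical path: Culture→Sequence→Image = 12+12+4 = 28 ⇒ 28 days.
Assay has 8 days of float (longest path through it is 20).
That remains the longest chain; total 28 days.
Change in finish: 28 − 28 = +0 days.

0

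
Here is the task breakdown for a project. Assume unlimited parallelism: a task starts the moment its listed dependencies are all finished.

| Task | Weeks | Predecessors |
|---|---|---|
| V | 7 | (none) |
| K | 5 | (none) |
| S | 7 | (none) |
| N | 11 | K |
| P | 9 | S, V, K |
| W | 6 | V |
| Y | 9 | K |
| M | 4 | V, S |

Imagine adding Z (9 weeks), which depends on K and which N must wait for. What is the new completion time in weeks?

25

Originally the project takes 16 weeks.
With Z inserted, N now waits for max(K, Z).
New critical path: K→Z→N = 5+9+11 = 25 ⇒ 25 weeks.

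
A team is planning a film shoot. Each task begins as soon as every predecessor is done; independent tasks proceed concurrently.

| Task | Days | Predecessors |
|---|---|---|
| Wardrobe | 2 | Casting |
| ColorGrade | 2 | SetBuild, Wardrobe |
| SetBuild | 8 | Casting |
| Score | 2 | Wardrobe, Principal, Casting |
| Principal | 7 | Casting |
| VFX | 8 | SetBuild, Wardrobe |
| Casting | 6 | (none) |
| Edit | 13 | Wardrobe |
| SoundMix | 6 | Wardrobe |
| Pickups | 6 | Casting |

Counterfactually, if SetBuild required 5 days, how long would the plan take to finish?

21

Actual critical path: Casting→SetBuild→VFX = 6+8+8 = 22 ⇒ 22 days.
SetBuild lies on that path, so at 5 days the path becomes 19 days.
Now Casting→Wardrobe→Edit = 6+2+13 = 21 is longest, so the finish becomes 21 days.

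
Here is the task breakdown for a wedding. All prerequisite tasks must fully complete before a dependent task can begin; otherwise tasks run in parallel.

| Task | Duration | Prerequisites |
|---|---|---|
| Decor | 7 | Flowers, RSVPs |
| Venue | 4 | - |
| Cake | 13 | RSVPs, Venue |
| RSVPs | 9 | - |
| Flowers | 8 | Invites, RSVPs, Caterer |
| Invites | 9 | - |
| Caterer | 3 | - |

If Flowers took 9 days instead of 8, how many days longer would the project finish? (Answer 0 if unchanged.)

1

Actual critical path: Invites→Flowers→Decor = 9+8+7 = 24 ⇒ 24 days.
Flowers lies on that path, so at 9 days the path becomes 25 days.
The critical path is still Invites→Flowers→Decor; finish is now 25 days.
Change in finish: 25 − 24 = +1 days.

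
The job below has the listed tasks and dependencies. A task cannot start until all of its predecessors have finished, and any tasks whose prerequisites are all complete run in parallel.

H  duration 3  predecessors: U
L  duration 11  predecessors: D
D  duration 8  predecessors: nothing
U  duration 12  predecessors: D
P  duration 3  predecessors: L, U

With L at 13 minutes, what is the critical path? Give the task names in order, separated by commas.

As given, the longest chain is D→U→H = 8+12+3 = 23, so the finish is 23 minutes.
L has 1 minute of float (longest path through it is 22).
New critical path: D→L→P = 8+13+3 = 24 ⇒ 24 minutes.

D, L, P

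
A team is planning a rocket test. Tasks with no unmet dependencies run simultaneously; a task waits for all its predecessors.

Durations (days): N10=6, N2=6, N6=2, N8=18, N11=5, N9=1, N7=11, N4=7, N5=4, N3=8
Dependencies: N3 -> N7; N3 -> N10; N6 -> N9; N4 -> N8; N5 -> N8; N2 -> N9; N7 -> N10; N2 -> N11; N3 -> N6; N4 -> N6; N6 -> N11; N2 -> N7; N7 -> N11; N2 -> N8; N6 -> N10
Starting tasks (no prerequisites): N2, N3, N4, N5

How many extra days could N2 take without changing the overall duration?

The longest chain is N3→N7→N10 = 8+11+6 = 25; overall finish 25 days.
The longest chain containing N2 totals 24 days.
Float = 25 − 24 = 1.

1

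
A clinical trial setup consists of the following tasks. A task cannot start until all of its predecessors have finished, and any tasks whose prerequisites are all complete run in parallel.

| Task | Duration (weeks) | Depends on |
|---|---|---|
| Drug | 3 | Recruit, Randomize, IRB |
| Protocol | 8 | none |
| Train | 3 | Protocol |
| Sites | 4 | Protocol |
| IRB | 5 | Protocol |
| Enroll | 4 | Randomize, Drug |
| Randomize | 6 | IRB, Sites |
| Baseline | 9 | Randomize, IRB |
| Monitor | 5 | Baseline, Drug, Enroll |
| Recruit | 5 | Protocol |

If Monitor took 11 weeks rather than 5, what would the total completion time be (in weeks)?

Critical path before the change: Protocol→IRB→Randomize→Baseline→Monitor = 8+5+6+9+5 = 33 giving 33 weeks.
Monitor lies on that path, so at 11 weeks the path becomes 39 weeks.
That remains the longest chain; total 39 weeks.

39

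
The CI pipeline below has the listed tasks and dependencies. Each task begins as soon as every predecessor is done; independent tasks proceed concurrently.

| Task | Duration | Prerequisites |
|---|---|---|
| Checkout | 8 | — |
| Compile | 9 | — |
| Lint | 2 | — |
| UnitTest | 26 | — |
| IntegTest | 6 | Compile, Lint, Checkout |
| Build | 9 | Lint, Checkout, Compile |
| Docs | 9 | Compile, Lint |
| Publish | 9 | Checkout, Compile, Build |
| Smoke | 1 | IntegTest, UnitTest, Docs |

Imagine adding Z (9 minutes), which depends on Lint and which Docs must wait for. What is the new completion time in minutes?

Originally the CI pipeline takes 27 minutes.
With Z inserted, Docs now waits for max(Compile, Lint, Z).
New critical path: Compile→Build→Publish = 9+9+9 = 27 ⇒ 27 minutes.

27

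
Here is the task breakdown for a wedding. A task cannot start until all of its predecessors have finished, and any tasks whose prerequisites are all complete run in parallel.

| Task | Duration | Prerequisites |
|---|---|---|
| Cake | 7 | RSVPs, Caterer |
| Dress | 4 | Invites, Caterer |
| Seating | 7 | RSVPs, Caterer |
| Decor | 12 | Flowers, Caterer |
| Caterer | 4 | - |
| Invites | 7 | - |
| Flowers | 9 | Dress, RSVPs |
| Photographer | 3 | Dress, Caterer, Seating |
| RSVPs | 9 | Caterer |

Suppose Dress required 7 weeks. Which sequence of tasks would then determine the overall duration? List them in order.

Baseline: Caterer→RSVPs→Flowers→Decor = 4+9+9+12 = 34 → 34 weeks.
Dress has 2 weeks of float (longest path through it is 32).
New critical path: Invites→Dress→Flowers→Decor = 7+7+9+12 = 35 ⇒ 35 weeks.

Invites, Dress, Flowers, Decor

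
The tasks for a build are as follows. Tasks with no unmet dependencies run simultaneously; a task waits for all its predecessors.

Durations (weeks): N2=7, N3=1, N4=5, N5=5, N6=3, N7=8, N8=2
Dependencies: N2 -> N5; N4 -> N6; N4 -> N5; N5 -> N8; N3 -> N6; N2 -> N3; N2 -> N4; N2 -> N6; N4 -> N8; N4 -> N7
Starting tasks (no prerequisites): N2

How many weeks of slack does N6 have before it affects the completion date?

Critical path: N2→N4→N7 = 7+5+8 = 20, so the finish is 20 weeks.
N6 finishes as early as 15 and must finish by 20.
So N6 can slip 20 − 15 = 5 weeks.

5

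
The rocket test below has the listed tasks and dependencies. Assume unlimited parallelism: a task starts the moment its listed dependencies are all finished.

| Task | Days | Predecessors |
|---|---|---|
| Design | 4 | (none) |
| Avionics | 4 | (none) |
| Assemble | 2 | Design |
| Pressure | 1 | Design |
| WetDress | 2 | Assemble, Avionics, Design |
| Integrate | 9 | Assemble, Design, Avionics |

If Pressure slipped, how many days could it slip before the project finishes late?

10

Critical path: Design→Assemble→Integrate = 4+2+9 = 15, so the finish is 15 days.
Pressure finishes as early as 5 and must finish by 15.
Float = 15 − 5 = 10.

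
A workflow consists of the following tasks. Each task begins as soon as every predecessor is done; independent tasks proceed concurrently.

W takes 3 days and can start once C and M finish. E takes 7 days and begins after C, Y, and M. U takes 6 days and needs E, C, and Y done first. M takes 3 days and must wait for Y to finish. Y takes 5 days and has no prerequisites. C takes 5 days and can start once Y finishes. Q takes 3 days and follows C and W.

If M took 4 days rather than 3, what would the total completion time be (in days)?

As given, the longest chain is Y→C→E→U = 5+5+7+6 = 23, so the finish is 23 days.
M is off the critical path — its longest chain is 21 days, giving 2 of slack.
No other chain overtakes it, so the finish is 23 days.

23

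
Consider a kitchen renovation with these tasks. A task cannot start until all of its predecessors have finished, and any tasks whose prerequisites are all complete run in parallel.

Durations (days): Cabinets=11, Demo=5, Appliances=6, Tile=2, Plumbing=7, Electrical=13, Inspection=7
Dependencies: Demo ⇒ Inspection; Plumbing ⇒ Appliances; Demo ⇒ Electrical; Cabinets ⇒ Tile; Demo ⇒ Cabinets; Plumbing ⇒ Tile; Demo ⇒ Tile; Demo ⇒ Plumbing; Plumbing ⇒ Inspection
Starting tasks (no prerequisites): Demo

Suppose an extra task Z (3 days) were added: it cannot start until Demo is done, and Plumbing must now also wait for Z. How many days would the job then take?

Originally the job takes 19 days.
With Z inserted, Plumbing now waits for max(Demo, Z).
New critical path: Demo→Z→Plumbing→Inspection = 5+3+7+7 = 22 ⇒ 22 days.

22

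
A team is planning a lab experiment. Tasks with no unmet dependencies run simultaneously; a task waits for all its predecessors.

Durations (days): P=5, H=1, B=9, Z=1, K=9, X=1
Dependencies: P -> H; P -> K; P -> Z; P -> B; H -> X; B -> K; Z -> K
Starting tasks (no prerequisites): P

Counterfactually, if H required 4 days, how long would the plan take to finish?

23

As given, the longest chain is P→B→K = 5+9+9 = 23, so the finish is 23 days.
The longest path through H is only 7 days, so H has float 16.
That remains the longest chain; total 23 days.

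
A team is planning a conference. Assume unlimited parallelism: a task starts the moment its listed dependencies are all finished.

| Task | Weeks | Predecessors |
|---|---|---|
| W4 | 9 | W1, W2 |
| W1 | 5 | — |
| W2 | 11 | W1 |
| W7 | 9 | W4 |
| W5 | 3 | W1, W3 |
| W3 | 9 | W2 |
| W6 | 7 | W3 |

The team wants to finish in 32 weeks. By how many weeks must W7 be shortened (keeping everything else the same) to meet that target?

2

Current finish: 34 weeks; target: 32.
W7 is on every critical path, so each week cut from W7 cuts the finish by one (this holds down to a finish of 32).
Need 34 − 32 = 2 weeks off W7 → W7 becomes 7 weeks, finish becomes 32.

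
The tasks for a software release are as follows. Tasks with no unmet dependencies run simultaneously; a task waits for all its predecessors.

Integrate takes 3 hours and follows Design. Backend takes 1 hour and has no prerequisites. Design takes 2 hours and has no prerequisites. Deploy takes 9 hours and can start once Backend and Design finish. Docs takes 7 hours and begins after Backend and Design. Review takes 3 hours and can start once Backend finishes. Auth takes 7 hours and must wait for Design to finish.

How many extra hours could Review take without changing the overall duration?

7

Critical path: Design→Deploy = 2+9 = 11, so the finish is 11 hours.
Longest path through Review: 4 hours (earliest finish 4, latest finish 11).
Slack of Review = 8 − 1 = 7 hours.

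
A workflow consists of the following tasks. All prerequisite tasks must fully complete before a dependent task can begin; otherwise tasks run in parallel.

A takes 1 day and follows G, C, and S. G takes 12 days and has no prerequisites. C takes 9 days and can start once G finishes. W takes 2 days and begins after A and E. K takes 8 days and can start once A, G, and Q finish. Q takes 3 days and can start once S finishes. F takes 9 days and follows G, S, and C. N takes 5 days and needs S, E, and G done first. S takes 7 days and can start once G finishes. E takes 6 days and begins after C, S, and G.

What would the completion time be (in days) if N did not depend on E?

30

Original critical path: G→C→E→N = 12+9+6+5 = 32 ⇒ 32 days.
Without E→N, N's earliest start moves from 27 to 19.
The longest chain is now G→S→Q→K = 12+7+3+8 = 30, so the workflow takes 30 days.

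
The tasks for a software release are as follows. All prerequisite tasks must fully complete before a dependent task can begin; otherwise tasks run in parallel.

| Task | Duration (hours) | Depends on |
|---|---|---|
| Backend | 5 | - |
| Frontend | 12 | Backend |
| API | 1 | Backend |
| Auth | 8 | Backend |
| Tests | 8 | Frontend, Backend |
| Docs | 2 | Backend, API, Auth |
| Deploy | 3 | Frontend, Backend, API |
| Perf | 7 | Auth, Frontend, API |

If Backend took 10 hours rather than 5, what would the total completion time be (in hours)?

Critical path before the change: Backend→Frontend→Tests = 5+12+8 = 25 giving 25 hours.
Since Backend is critical, the +5 change carries straight to that chain (now 30 hours).
The critical path is still Backend→Frontend→Tests; finish is now 30 hours.

30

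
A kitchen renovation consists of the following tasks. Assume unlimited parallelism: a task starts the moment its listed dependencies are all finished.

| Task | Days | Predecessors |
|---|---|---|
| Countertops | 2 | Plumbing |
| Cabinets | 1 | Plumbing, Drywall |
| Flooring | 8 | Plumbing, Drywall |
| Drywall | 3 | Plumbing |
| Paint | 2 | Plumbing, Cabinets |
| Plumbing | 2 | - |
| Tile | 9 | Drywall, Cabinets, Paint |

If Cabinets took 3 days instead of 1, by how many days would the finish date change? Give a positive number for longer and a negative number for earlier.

Baseline: Plumbing→Drywall→Cabinets→Paint→Tile = 2+3+1+2+9 = 17 → 17 days.
Cabinets is on the critical path; changing it to 3 makes that path 19 days.
That remains the longest chain; total 19 days.
Change in finish: 19 − 17 = +2 days.

2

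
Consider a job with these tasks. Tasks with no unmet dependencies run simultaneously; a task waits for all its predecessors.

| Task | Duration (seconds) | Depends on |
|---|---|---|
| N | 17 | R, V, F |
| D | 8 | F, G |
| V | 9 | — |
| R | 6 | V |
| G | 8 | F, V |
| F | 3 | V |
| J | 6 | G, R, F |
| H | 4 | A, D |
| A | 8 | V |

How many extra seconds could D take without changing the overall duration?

0

The longest chain is V→F→G→D→H = 9+3+8+8+4 = 32; overall finish 32 seconds.
Longest path through D: 32 seconds (earliest finish 28, latest finish 28).
Slack of D = 20 − 20 = 0 seconds.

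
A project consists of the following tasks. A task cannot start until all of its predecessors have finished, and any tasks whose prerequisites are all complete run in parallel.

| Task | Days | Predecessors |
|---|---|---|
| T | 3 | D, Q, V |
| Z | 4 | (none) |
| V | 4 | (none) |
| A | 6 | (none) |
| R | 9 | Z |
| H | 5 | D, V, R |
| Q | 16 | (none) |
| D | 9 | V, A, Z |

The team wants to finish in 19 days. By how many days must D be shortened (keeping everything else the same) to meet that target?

1

Current finish: 20 days; target: 19.
D is on every critical path, so each day cut from D cuts the finish by one (this holds down to a finish of 19).
Need 20 − 19 = 1 day off D → D becomes 8 days, finish becomes 19.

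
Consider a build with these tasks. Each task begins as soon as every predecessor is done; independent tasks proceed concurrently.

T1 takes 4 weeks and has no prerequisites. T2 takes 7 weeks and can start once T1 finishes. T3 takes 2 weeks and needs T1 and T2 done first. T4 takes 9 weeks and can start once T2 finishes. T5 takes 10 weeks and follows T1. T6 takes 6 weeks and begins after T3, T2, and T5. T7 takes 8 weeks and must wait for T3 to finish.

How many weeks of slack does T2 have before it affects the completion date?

0

Critical path: T1→T2→T3→T7 = 4+7+2+8 = 21, so the finish is 21 weeks.
The longest chain containing T2 totals 21 weeks.
Slack of T2 = 4 − 4 = 0 weeks.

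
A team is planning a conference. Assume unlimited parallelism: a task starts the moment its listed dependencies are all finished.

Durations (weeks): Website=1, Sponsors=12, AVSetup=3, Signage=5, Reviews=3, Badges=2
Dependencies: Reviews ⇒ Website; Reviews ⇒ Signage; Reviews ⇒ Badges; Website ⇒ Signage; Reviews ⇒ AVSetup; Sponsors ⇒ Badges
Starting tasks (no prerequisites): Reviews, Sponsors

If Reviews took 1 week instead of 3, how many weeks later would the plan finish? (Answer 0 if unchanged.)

0

The binding path is Sponsors→Badges = 12+2 = 14; finish at 14 weeks.
Reviews is off the critical path — its longest chain is 9 weeks, giving 5 of slack.
The critical path is still Sponsors→Badges; finish is now 14 weeks.
Change in finish: 14 − 14 = +0 weeks.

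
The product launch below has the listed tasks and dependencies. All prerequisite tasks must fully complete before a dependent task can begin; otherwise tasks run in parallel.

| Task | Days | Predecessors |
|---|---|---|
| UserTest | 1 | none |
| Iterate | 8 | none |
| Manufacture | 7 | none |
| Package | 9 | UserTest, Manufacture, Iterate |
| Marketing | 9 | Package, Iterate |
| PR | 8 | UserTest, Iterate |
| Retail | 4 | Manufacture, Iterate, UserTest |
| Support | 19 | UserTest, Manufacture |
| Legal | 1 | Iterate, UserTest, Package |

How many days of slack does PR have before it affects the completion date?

Iterate→Package→Marketing = 8+9+9 = 26 sets the makespan at 26 days.
Longest path through PR: 16 days (earliest finish 16, latest finish 26).
So PR can slip 26 − 16 = 10 days.

10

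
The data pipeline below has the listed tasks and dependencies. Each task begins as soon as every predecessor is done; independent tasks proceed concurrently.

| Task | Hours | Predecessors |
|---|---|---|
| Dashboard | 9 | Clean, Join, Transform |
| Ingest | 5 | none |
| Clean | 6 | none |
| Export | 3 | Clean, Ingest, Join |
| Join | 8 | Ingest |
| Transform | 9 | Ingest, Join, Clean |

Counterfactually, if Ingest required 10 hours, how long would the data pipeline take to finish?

36

Actual critical path: Ingest→Join→Transform→Dashboard = 5+8+9+9 = 31 ⇒ 31 hours.
Ingest is on the critical path; changing it to 10 makes that path 36 hours.
The critical path is still Ingest→Join→Transform→Dashboard; finish is now 36 hours.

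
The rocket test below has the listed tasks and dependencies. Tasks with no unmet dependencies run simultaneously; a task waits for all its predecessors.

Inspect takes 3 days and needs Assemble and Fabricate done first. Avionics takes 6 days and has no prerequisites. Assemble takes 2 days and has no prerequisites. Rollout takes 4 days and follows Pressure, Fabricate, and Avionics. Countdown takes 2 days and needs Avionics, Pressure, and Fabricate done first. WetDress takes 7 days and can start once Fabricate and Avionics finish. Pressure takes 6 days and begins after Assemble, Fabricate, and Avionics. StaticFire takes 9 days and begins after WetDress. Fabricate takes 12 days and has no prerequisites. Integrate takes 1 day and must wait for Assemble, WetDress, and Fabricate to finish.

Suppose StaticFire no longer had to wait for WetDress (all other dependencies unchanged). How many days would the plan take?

With the dependency in place, Fabricate→WetDress→StaticFire = 12+7+9 = 28 sets the finish at 28 days.
Without WetDress→StaticFire, StaticFire's earliest start moves from 19 to 0.
New critical path: Fabricate→Pressure→Rollout = 12+6+4 = 22 ⇒ 22 days.

22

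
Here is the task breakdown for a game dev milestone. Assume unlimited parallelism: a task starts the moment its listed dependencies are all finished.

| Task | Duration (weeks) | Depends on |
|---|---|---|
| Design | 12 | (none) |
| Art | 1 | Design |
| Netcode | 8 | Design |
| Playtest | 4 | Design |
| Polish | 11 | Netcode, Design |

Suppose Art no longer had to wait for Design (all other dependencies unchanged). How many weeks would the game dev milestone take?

Before: longest chain Design→Netcode→Polish = 12+8+11 = 31, finish 31.
Without Design→Art, Art's earliest start moves from 12 to 0.
After: Design→Netcode→Polish = 12+8+11 = 31 → 31 weeks.

31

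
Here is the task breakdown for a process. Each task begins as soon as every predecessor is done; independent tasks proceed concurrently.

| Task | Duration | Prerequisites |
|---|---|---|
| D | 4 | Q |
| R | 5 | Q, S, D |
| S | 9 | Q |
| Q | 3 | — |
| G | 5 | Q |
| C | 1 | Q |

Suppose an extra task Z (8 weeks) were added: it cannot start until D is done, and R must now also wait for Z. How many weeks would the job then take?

Originally the job takes 17 weeks.
With Z inserted, R now waits for max(Q, S, D, Z).
New critical path: Q→D→Z→R = 3+4+8+5 = 20 ⇒ 20 weeks.

20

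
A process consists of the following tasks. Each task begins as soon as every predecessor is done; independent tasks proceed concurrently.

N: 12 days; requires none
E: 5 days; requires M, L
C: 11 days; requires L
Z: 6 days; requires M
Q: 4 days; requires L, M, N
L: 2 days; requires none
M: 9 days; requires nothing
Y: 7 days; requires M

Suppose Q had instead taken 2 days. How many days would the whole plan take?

Actual critical path: N→Q = 12+4 = 16 ⇒ 16 days.
Q lies on that path, so at 2 days the path becomes 14 days.
Now M→Y = 9+7 = 16 is longest, so the finish becomes 16 days.

16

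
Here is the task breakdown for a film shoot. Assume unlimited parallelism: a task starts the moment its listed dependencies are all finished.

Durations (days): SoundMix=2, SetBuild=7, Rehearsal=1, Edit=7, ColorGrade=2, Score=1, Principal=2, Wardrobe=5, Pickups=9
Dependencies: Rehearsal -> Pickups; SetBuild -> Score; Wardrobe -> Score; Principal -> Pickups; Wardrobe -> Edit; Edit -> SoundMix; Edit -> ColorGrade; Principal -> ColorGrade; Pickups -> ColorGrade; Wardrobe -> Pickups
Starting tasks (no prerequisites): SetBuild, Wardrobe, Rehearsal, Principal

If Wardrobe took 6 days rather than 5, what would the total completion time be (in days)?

Baseline: Wardrobe→Pickups→ColorGrade = 5+9+2 = 16 → 16 days.
Wardrobe is on the critical path; changing it to 6 makes that path 17 days.
The critical path is still Wardrobe→Pickups→ColorGrade; finish is now 17 days.

17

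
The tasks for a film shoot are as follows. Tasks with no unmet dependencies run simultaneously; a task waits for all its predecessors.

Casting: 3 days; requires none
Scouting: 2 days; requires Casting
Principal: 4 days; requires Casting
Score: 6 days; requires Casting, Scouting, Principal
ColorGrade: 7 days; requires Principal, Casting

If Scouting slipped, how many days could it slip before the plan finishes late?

Casting→Principal→ColorGrade = 3+4+7 = 14 sets the makespan at 14 days.
Longest path through Scouting: 11 days (earliest finish 5, latest finish 8).
So Scouting can slip 8 − 5 = 3 days.

3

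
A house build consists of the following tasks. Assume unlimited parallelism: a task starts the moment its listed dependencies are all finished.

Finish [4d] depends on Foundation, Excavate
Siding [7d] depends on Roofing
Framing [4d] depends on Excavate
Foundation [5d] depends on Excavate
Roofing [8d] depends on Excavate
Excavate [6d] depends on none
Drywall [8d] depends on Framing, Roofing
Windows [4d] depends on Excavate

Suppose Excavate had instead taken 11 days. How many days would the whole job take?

27

Baseline: Excavate→Roofing→Drywall = 6+8+8 = 22 → 22 days.
Excavate is on the critical path; changing it to 11 makes that path 27 days.
That remains the longest chain; total 27 days.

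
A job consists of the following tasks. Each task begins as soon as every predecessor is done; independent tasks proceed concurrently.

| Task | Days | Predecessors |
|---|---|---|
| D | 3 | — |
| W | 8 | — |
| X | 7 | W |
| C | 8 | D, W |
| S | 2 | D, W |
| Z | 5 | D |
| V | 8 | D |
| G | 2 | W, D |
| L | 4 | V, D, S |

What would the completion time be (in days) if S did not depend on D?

Original critical path: W→C = 8+8 = 16 ⇒ 16 days.
Dropping D→S doesn't change S's earliest start (8); another predecessor still binds.
The longest chain is now W→C = 8+8 = 16, so the schedule takes 16 days.

16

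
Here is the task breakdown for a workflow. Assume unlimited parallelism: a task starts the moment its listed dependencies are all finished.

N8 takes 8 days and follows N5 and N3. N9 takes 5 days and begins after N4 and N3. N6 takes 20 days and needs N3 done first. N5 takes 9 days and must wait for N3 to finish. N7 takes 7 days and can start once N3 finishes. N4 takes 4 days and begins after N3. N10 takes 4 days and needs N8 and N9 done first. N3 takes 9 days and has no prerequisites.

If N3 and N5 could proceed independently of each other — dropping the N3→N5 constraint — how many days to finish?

29

Original critical path: N3→N5→N8→N10 = 9+9+8+4 = 30 ⇒ 30 days.
Without N3→N5, N5's earliest start moves from 9 to 0.
After: N3→N6 = 9+20 = 29 → 29 days.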